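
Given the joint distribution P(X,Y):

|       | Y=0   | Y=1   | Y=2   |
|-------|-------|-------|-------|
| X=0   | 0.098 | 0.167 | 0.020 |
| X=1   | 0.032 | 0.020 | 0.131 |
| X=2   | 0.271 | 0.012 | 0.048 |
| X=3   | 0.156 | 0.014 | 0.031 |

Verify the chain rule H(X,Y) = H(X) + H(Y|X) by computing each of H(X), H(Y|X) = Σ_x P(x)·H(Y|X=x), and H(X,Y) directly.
H(X) = 1.9577 bits, H(Y|X) = 1.0277 bits, H(X,Y) = 2.9854 bits

Marginal of X (row sums):
  P(X=0) = 0.098 + 0.167 + 0.020 = 0.285
  P(X=1) = 0.032 + 0.020 + 0.131 = 0.183
  P(X=2) = 0.271 + 0.012 + 0.048 = 0.331
  P(X=3) = 0.156 + 0.014 + 0.031 = 0.201
H(X) = -[0.285·log₂(0.285) + 0.183·log₂(0.183) + 0.331·log₂(0.331) + 0.201·log₂(0.201)]
  = 0.516125 + 0.448365 + 0.527977 + 0.465261 = 1.9577 bits

H(Y|X) = Σ_x P(x)·H(Y|X=x):
  X=0: P(X=0) = 0.285, P(Y|X=0) = (98/285, 167/285, 4/57) → H(Y|X=0) = 1.250401
  X=1: P(X=1) = 0.183, P(Y|X=1) = (32/183, 20/183, 131/183) → H(Y|X=1) = 1.134186
  X=2: P(X=2) = 0.331, P(Y|X=2) = (271/331, 12/331, 48/331) → H(Y|X=2) = 0.813708
  X=3: P(X=3) = 0.201, P(Y|X=3) = (52/67, 14/201, 31/201) → H(Y|X=3) = 0.967441
H(Y|X) = 0.285·1.250401 + 0.183·1.134186 + 0.331·0.813708 + 0.201·0.967441 = 1.0277 bits

H(X,Y) = -Σ_{x,y} P(x,y) log₂ P(x,y). Per-cell terms -P(x,y)·log₂P(x,y):
  X=0: 0.328405, 0.431207, 0.112877
  X=1: 0.158905, 0.112877, 0.384139
  X=2: 0.510465, 0.076570, 0.210279
  X=3: 0.418140, 0.086218, 0.155359
Sum of the 12 terms: H(X,Y) = 2.9854 bits

Chain rule check:
  H(X) + H(Y|X) = 1.9577 + 1.0277 = 2.9854 bits
  H(X,Y) = 2.9854 bits
✓ Chain rule verified.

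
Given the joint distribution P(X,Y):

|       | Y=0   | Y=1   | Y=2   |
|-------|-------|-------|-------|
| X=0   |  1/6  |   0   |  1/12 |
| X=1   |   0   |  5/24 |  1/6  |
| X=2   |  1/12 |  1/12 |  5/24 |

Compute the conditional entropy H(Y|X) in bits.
1.1395 bits

H(Y|X) = H(X,Y) - H(X)

H(X,Y) = -Σ_{x,y} P(x,y) log₂ P(x,y). Per-cell terms -P(x,y)·log₂P(x,y):
  X=0: 0.4308271, 0.0000000, 0.2987469
  X=1: 0.0000000, 0.4714655, 0.4308271
  X=2: 0.2987469, 0.2987469, 0.4714655
  (cells with P = 0 contribute 0)
Sum of the 9 terms: H(X,Y) = 2.700826 bits

Marginal of X (row sums):
  P(X=0) = 1/6 + 0 + 1/12 = 1/4
  P(X=1) = 0 + 5/24 + 1/6 = 3/8
  P(X=2) = 1/12 + 1/12 + 5/24 = 3/8
H(X) = -[(1/4)·log₂(1/4) + (3/8)·log₂(3/8) + (3/8)·log₂(3/8)]
  = 0.5000000 + 0.5306391 + 0.5306391 = 1.561278 bits

H(Y|X) = H(X,Y) - H(X) = 2.700826 - 1.561278 = 1.1395 bits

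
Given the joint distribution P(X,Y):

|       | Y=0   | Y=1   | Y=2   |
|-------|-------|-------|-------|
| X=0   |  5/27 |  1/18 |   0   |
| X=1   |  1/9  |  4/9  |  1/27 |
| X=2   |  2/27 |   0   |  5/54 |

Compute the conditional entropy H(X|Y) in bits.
0.9137 bits

H(X|Y) = H(X,Y) - H(Y)

H(X,Y) = -Σ_{x,y} P(x,y) log₂ P(x,y). Per-cell terms -P(x,y)·log₂P(x,y):
  X=0: 0.4505, 0.2317, 0.0000
  X=1: 0.3522, 0.5200, 0.1761
  X=2: 0.2781, 0.0000, 0.3179
  (cells with P = 0 contribute 0)
Sum of the 9 terms: H(X,Y) = 2.3265 bits

Marginal of Y (column sums):
  P(Y=0) = 5/27 + 1/9 + 2/27 = 10/27
  P(Y=1) = 1/18 + 4/9 + 0 = 1/2
  P(Y=2) = 0 + 1/27 + 5/54 = 7/54
H(Y) = -[(10/27)·log₂(10/27) + (1/2)·log₂(1/2) + (7/54)·log₂(7/54)]
  = 0.5307 + 0.5000 + 0.3821 = 1.4128 bits

H(X|Y) = H(X,Y) - H(Y) = 2.3265 - 1.4128 = 0.9137 bits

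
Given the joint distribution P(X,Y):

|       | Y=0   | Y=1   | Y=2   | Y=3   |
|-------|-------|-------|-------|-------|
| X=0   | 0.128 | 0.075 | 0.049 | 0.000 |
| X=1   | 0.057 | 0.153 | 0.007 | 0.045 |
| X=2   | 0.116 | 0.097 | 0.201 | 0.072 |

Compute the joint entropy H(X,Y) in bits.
3.2000 bits

H(X,Y) = -Σ_{x,y} P(x,y) log₂ P(x,y). Per-cell terms -P(x,y)·log₂P(x,y):
  X=0: 0.37962, 0.28027, 0.21320, 0.00000
  X=1: 0.23557, 0.41438, 0.05011, 0.20133
  X=2: 0.36051, 0.32649, 0.46526, 0.27330
  (cells with P = 0 contribute 0)
Sum of the 12 terms: H(X,Y) = 3.2000 bits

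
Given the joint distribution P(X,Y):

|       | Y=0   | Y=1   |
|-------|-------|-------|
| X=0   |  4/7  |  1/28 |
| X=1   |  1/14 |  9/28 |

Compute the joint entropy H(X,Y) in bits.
1.4313 bits

H(X,Y) = -Σ_{x,y} P(x,y) log₂ P(x,y). Per-cell terms -P(x,y)·log₂P(x,y):
  X=0: 0.4613, 0.1717
  X=1: 0.2720, 0.5263
Sum of the 4 terms: H(X,Y) = 1.4313 bits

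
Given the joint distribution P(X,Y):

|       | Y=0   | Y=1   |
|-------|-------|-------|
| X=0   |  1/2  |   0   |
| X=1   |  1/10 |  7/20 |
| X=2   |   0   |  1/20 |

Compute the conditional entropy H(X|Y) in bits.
0.6074 bits

H(X|Y) = H(X,Y) - H(Y)

H(X,Y) = -Σ_{x,y} P(x,y) log₂ P(x,y). Per-cell terms -P(x,y)·log₂P(x,y):
  X=0: 0.5000, 0.0000
  X=1: 0.3322, 0.5301
  X=2: 0.0000, 0.2161
  (cells with P = 0 contribute 0)
Sum of the 6 terms: H(X,Y) = 1.5784 bits

Marginal of Y (column sums):
  P(Y=0) = 1/2 + 1/10 + 0 = 3/5
  P(Y=1) = 0 + 7/20 + 1/20 = 2/5
H(Y) = -[(3/5)·log₂(3/5) + (2/5)·log₂(2/5)]
  = 0.4422 + 0.5288 = 0.9710 bits

H(X|Y) = H(X,Y) - H(Y) = 1.5784 - 0.9710 = 0.6074 bits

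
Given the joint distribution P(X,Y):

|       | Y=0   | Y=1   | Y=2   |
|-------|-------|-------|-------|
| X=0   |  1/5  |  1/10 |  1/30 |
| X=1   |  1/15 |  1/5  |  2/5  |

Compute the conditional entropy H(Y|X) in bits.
1.2955 bits

H(Y|X) = H(X,Y) - H(X)

H(X,Y) = -Σ_{x,y} P(x,y) log₂ P(x,y). Per-cell terms -P(x,y)·log₂P(x,y):
  X=0: 0.46439, 0.33219, 0.16356
  X=1: 0.26046, 0.46439, 0.52877
Sum of the 6 terms: H(X,Y) = 2.2138 bits

Marginal of X (row sums):
  P(X=0) = 1/5 + 1/10 + 1/30 = 1/3
  P(X=1) = 1/15 + 1/5 + 2/5 = 2/3
H(X) = -[(1/3)·log₂(1/3) + (2/3)·log₂(2/3)]
  = 0.52832 + 0.38998 = 0.9183 bits

H(Y|X) = H(X,Y) - H(X) = 2.2138 - 0.9183 = 1.2955 bits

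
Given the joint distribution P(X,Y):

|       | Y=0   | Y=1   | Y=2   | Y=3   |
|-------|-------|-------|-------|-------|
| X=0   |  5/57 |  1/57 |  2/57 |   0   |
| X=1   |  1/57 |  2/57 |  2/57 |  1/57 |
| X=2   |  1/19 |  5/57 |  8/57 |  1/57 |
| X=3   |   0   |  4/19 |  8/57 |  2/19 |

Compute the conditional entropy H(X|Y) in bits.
1.4895 bits

H(X|Y) = H(X,Y) - H(Y)

H(X,Y) = -Σ_{x,y} P(x,y) log₂ P(x,y). Per-cell terms -P(x,y)·log₂P(x,y):
  X=0: 0.30798, 0.10233, 0.16958, 0.00000
  X=1: 0.10233, 0.16958, 0.16958, 0.10233
  X=2: 0.22358, 0.30798, 0.39760, 0.10233
  X=3: 0.00000, 0.47325, 0.39760, 0.34189
  (cells with P = 0 contribute 0)
Sum of the 16 terms: H(X,Y) = 3.3679 bits

Marginal of Y (column sums):
  P(Y=0) = 5/57 + 1/57 + 1/19 + 0 = 3/19
  P(Y=1) = 1/57 + 2/57 + 5/57 + 4/19 = 20/57
  P(Y=2) = 2/57 + 2/57 + 8/57 + 8/57 = 20/57
  P(Y=3) = 0 + 1/57 + 1/57 + 2/19 = 8/57
H(Y) = -[(3/19)·log₂(3/19) + (20/57)·log₂(20/57) + (20/57)·log₂(20/57) + (8/57)·log₂(8/57)]
  = 0.42047 + 0.53016 + 0.53016 + 0.39760 = 1.8784 bits

H(X|Y) = H(X,Y) - H(Y) = 3.3679 - 1.8784 = 1.4895 bits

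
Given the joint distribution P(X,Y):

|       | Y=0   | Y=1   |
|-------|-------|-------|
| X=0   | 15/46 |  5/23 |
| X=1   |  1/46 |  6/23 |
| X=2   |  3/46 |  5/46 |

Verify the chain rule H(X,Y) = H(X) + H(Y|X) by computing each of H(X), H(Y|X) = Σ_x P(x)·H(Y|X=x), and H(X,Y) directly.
H(X) = 1.4322 bits, H(Y|X) = 0.8042 bits, H(X,Y) = 2.2365 bits

Marginal of X (row sums):
  P(X=0) = 15/46 + 5/23 = 25/46
  P(X=1) = 1/46 + 6/23 = 13/46
  P(X=2) = 3/46 + 5/46 = 4/23
H(X) = -[(25/46)·log₂(25/46) + (13/46)·log₂(13/46) + (4/23)·log₂(4/23)]
  = 0.47810 + 0.51523 + 0.43888 = 1.4322 bits

H(Y|X) = Σ_x P(x)·H(Y|X=x):
  X=0: P(X=0) = 25/46, P(Y|X=0) = (3/5, 2/5) → H(Y|X=0) = 0.97095
  X=1: P(X=1) = 13/46, P(Y|X=1) = (1/13, 12/13) → H(Y|X=1) = 0.39124
  X=2: P(X=2) = 4/23, P(Y|X=2) = (3/8, 5/8) → H(Y|X=2) = 0.95443
H(Y|X) = (25/46)·0.97095 + (13/46)·0.39124 + (4/23)·0.95443 = 0.8042 bits

H(X,Y) = -Σ_{x,y} P(x,y) log₂ P(x,y). Per-cell terms -P(x,y)·log₂P(x,y):
  X=0: 0.52718, 0.47862
  X=1: 0.12008, 0.50572
  X=2: 0.25687, 0.34800
Sum of the 6 terms: H(X,Y) = 2.2365 bits

Chain rule check:
  H(X) + H(Y|X) = 1.4322 + 0.8042 = 2.2364 bits
  H(X,Y) = 2.2365 bits
✓ Chain rule verified (Δ = 0.0001 is 4-dp rounding noise: each of the three values was rounded independently).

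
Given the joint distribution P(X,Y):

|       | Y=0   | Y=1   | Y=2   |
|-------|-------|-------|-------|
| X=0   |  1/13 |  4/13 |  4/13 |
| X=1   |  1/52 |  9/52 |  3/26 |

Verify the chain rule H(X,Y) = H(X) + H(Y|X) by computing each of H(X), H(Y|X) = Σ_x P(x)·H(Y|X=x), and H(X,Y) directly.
H(X) = 0.8905 bits, H(Y|X) = 1.3477 bits, H(X,Y) = 2.2381 bits

Marginal of X (row sums):
  P(X=0) = 1/13 + 4/13 + 4/13 = 9/13
  P(X=1) = 1/52 + 9/52 + 3/26 = 4/13
H(X) = -[(9/13)·log₂(9/13) + (4/13)·log₂(4/13)]
  = 0.36728 + 0.52321 = 0.8905 bits

H(Y|X) = Σ_x P(x)·H(Y|X=x):
  X=0: P(X=0) = 9/13, P(Y|X=0) = (1/9, 4/9, 4/9) → H(Y|X=0) = 1.39215
  X=1: P(X=1) = 4/13, P(Y|X=1) = (1/16, 9/16, 3/8) → H(Y|X=1) = 1.24756
H(Y|X) = (9/13)·1.39215 + (4/13)·1.24756 = 1.3477 bits

H(X,Y) = -Σ_{x,y} P(x,y) log₂ P(x,y). Per-cell terms -P(x,y)·log₂P(x,y):
  X=0: 0.28465, 0.52321, 0.52321
  X=1: 0.10962, 0.43797, 0.35948
Sum of the 6 terms: H(X,Y) = 2.2381 bits

Chain rule check:
  H(X) + H(Y|X) = 0.8905 + 1.3477 = 2.2382 bits
  H(X,Y) = 2.2381 bits
✓ Chain rule verified (Δ = 0.0001 is 4-dp rounding noise: each of the three values was rounded independently).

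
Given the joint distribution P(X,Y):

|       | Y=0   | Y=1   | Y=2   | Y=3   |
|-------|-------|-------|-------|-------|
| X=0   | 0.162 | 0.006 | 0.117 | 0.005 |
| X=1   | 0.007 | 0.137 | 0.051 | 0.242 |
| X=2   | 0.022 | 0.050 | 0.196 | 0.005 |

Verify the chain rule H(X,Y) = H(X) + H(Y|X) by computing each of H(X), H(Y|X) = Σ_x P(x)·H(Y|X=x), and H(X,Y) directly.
H(X) = 1.5511 bits, H(Y|X) = 1.3125 bits, H(X,Y) = 2.8636 bits

Marginal of X (row sums):
  P(X=0) = 0.162 + 0.006 + 0.117 + 0.005 = 0.290
  P(X=1) = 0.007 + 0.137 + 0.051 + 0.242 = 0.437
  P(X=2) = 0.022 + 0.050 + 0.196 + 0.005 = 0.273
H(X) = -[0.290·log₂(0.290) + 0.437·log₂(0.437) + 0.273·log₂(0.273)]
  = 0.517904 + 0.521907 + 0.511336 = 1.5511 bits

H(Y|X) = Σ_x P(x)·H(Y|X=x):
  X=0: P(X=0) = 0.290, P(Y|X=0) = (81/145, 3/145, 117/290, 1/58) → H(Y|X=0) = 1.214365
  X=1: P(X=1) = 0.437, P(Y|X=1) = (7/437, 137/437, 51/437, 242/437) → H(Y|X=1) = 1.454006
  X=2: P(X=2) = 0.273, P(Y|X=2) = (22/273, 50/273, 28/39, 5/273) → H(Y|X=2) = 1.190218
H(Y|X) = 0.290·1.214365 + 0.437·1.454006 + 0.273·1.190218 = 1.3125 bits

H(X,Y) = -Σ_{x,y} P(x,y) log₂ P(x,y). Per-cell terms -P(x,y)·log₂P(x,y):
  X=0: 0.425401, 0.044285, 0.362164, 0.038219
  X=1: 0.050109, 0.392882, 0.218961, 0.495355
  X=2: 0.121140, 0.216096, 0.460811, 0.038219
Sum of the 12 terms: H(X,Y) = 2.8636 bits

Chain rule check:
  H(X) + H(Y|X) = 1.5511 + 1.3125 = 2.8636 bits
  H(X,Y) = 2.8636 bits
✓ Chain rule verified.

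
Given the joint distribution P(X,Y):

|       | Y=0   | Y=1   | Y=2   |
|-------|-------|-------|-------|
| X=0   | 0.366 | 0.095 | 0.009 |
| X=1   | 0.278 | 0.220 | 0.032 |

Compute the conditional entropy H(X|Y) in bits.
0.9446 bits

H(X|Y) = H(X,Y) - H(Y)

H(X,Y) = -Σ_{x,y} P(x,y) log₂ P(x,y). Per-cell terms -P(x,y)·log₂P(x,y):
  X=0: 0.5307, 0.3226, 0.0612
  X=1: 0.5134, 0.4806, 0.1589
Sum of the 6 terms: H(X,Y) = 2.0674 bits

Marginal of Y (column sums):
  P(Y=0) = 0.366 + 0.278 = 0.644
  P(Y=1) = 0.095 + 0.220 = 0.315
  P(Y=2) = 0.009 + 0.032 = 0.041
H(Y) = -[0.644·log₂(0.644) + 0.315·log₂(0.315) + 0.041·log₂(0.041)]
  = 0.4089 + 0.5250 + 0.1889 = 1.1228 bits

H(X|Y) = H(X,Y) - H(Y) = 2.0674 - 1.1228 = 0.9446 bits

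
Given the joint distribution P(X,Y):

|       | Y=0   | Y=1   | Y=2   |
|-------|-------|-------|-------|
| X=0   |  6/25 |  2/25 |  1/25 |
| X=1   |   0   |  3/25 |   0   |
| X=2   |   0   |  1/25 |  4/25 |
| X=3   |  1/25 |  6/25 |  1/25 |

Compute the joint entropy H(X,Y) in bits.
2.8129 bits

H(X,Y) = -Σ_{x,y} P(x,y) log₂ P(x,y). Per-cell terms -P(x,y)·log₂P(x,y):
  X=0: 0.49413, 0.29151, 0.18575
  X=1: 0.00000, 0.36707, 0.00000
  X=2: 0.00000, 0.18575, 0.42302
  X=3: 0.18575, 0.49413, 0.18575
  (cells with P = 0 contribute 0)
Sum of the 12 terms: H(X,Y) = 2.8129 bits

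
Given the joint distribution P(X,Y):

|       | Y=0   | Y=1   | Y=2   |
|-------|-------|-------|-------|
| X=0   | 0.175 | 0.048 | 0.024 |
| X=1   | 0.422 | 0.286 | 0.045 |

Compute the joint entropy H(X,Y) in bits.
2.0225 bits

H(X,Y) = -Σ_{x,y} P(x,y) log₂ P(x,y). Per-cell terms -P(x,y)·log₂P(x,y):
  X=0: 0.440050, 0.210279, 0.129140
  X=1: 0.525257, 0.516491, 0.201327
Sum of the 6 terms: H(X,Y) = 2.0225 bits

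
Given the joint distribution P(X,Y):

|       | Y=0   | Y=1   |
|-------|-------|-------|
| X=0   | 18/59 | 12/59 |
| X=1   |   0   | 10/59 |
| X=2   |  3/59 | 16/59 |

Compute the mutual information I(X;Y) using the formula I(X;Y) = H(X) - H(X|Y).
0.2429 bits

I(X;Y) = H(X) - H(X|Y)

Marginal of X (row sums):
  P(X=0) = 18/59 + 12/59 = 30/59
  P(X=1) = 0 + 10/59 = 10/59
  P(X=2) = 3/59 + 16/59 = 19/59
H(X) = -[(30/59)·log₂(30/59) + (10/59)·log₂(10/59) + (19/59)·log₂(19/59)]
  = 0.496145 + 0.434019 + 0.526434 = 1.45660 bits

Marginal of Y (column sums):
  P(Y=0) = 18/59 + 0 + 3/59 = 21/59
  P(Y=1) = 12/59 + 10/59 + 16/59 = 38/59
H(X|Y) = Σ_y P(y)·H(X|Y=y):
  Y=0: P(Y=0) = 21/59, P(X|Y=0) = (6/7, 0, 1/7) → H(X|Y=0) = 0.591673
  Y=1: P(Y=1) = 38/59, P(X|Y=1) = (6/19, 5/19, 8/19) → H(X|Y=1) = 1.557432
H(X|Y) = (21/59)·0.591673 + (38/59)·1.557432 = 1.21369 bits

I(X;Y) = H(X) - H(X|Y) = 1.45660 - 1.21369 = 0.2429 bits

Cross-check via I(X;Y) = H(X) + H(Y) - H(X,Y): computing H(Y) from the column sums and H(X,Y) from the 6 cells in the same way gives H(Y) = 0.93925 bits and H(X,Y) = 2.15294 bits, so
I(X;Y) = 1.45660 + 0.93925 - 2.15294 = 0.2429 bits ✓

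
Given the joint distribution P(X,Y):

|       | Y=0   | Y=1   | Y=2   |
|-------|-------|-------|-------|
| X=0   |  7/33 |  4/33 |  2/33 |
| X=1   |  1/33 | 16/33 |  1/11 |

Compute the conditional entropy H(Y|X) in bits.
1.0951 bits

H(Y|X) = H(X,Y) - H(X)

H(X,Y) = -Σ_{x,y} P(x,y) log₂ P(x,y). Per-cell terms -P(x,y)·log₂P(x,y):
  X=0: 0.4745, 0.3690, 0.2451
  X=1: 0.1529, 0.5064, 0.3145
Sum of the 6 terms: H(X,Y) = 2.0624 bits

Marginal of X (row sums):
  P(X=0) = 7/33 + 4/33 + 2/33 = 13/33
  P(X=1) = 1/33 + 16/33 + 1/11 = 20/33
H(X) = -[(13/33)·log₂(13/33) + (20/33)·log₂(20/33)]
  = 0.5294 + 0.4379 = 0.9673 bits

H(Y|X) = H(X,Y) - H(X) = 2.0624 - 0.9673 = 1.0951 bits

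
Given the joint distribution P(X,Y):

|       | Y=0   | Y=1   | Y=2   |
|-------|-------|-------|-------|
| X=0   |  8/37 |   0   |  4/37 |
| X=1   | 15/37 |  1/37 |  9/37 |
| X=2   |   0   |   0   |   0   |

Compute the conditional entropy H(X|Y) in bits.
0.8923 bits

H(X|Y) = H(X,Y) - H(Y)

H(X,Y) = -Σ_{x,y} P(x,y) log₂ P(x,y). Per-cell terms -P(x,y)·log₂P(x,y):
  X=0: 0.4777, 0.0000, 0.3470
  X=1: 0.5281, 0.1408, 0.4961
  X=2: 0.0000, 0.0000, 0.0000
  (cells with P = 0 contribute 0)
Sum of the 9 terms: H(X,Y) = 1.9897 bits

Marginal of Y (column sums):
  P(Y=0) = 8/37 + 15/37 + 0 = 23/37
  P(Y=1) = 0 + 1/37 + 0 = 1/37
  P(Y=2) = 4/37 + 9/37 + 0 = 13/37
H(Y) = -[(23/37)·log₂(23/37) + (1/37)·log₂(1/37) + (13/37)·log₂(13/37)]
  = 0.4264 + 0.1408 + 0.5302 = 1.0974 bits

H(X|Y) = H(X,Y) - H(Y) = 1.9897 - 1.0974 = 0.8923 bits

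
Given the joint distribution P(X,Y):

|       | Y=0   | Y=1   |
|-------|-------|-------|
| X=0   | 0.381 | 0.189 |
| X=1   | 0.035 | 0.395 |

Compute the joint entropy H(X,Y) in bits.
1.6833 bits

H(X,Y) = -Σ_{x,y} P(x,y) log₂ P(x,y). Per-cell terms -P(x,y)·log₂P(x,y):
  X=0: 0.5304, 0.4543
  X=1: 0.1693, 0.5293
Sum of the 4 terms: H(X,Y) = 1.6833 bits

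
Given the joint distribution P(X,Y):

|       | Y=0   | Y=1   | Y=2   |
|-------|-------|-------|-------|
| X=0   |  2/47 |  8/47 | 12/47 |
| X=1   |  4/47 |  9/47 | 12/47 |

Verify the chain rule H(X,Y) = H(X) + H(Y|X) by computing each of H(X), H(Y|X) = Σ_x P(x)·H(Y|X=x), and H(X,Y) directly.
H(X) = 0.9971 bits, H(Y|X) = 1.3965 bits, H(X,Y) = 2.3936 bits

Marginal of X (row sums):
  P(X=0) = 2/47 + 8/47 + 12/47 = 22/47
  P(X=1) = 4/47 + 9/47 + 12/47 = 25/47
H(X) = -[(22/47)·log₂(22/47) + (25/47)·log₂(25/47)]
  = 0.512627 + 0.484432 = 0.9971 bits

H(Y|X) = Σ_x P(x)·H(Y|X=x):
  X=0: P(X=0) = 22/47, P(Y|X=0) = (1/11, 4/11, 6/11) → H(Y|X=0) = 1.322179
  X=1: P(X=1) = 25/47, P(Y|X=1) = (4/25, 9/25, 12/25) → H(Y|X=1) = 1.461901
H(Y|X) = (22/47)·1.322179 + (25/47)·1.461901 = 1.3965 bits

H(X,Y) = -Σ_{x,y} P(x,y) log₂ P(x,y). Per-cell terms -P(x,y)·log₂P(x,y):
  X=0: 0.193812, 0.434824, 0.502883
  X=1: 0.302518, 0.456638, 0.502883
Sum of the 6 terms: H(X,Y) = 2.3936 bits

Chain rule check:
  H(X) + H(Y|X) = 0.9971 + 1.3965 = 2.3936 bits
  H(X,Y) = 2.3936 bits
✓ Chain rule verified.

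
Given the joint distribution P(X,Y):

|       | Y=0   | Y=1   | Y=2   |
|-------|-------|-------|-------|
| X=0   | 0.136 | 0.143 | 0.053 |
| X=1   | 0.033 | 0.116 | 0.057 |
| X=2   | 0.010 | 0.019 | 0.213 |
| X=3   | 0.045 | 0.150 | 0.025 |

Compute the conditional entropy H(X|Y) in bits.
1.6336 bits

H(X|Y) = H(X,Y) - H(Y)

H(X,Y) = -Σ_{x,y} P(x,y) log₂ P(x,y). Per-cell terms -P(x,y)·log₂P(x,y):
  X=0: 0.3914517, 0.4012456, 0.2246068
  X=1: 0.1624059, 0.3605052, 0.2355750
  X=2: 0.0664386, 0.1086393, 0.4752189
  X=3: 0.2013269, 0.4105448, 0.1330482
Sum of the 12 terms: H(X,Y) = 3.171007 bits

Marginal of Y (column sums):
  P(Y=0) = 0.136 + 0.033 + 0.010 + 0.045 = 0.224
  P(Y=1) = 0.143 + 0.116 + 0.019 + 0.150 = 0.428
  P(Y=2) = 0.053 + 0.057 + 0.213 + 0.025 = 0.348
H(Y) = -[0.224·log₂(0.224) + 0.428·log₂(0.428) + 0.348·log₂(0.348)]
  = 0.4834882 + 0.5240078 + 0.5299486 = 1.537445 bits

H(X|Y) = H(X,Y) - H(Y) = 3.171007 - 1.537445 = 1.6336 bits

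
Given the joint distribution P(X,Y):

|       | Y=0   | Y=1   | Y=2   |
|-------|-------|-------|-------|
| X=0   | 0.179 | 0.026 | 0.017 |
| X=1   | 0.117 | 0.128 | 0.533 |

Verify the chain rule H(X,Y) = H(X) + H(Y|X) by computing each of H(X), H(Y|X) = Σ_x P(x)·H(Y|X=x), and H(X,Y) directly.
H(X) = 0.7638 bits, H(Y|X) = 1.1429 bits, H(X,Y) = 1.9067 bits

Marginal of X (row sums):
  P(X=0) = 0.179 + 0.026 + 0.017 = 0.222
  P(X=1) = 0.117 + 0.128 + 0.533 = 0.778
H(X) = -[0.222·log₂(0.222) + 0.778·log₂(0.778)]
  = 0.48204 + 0.28176 = 0.7638 bits

H(Y|X) = Σ_x P(x)·H(Y|X=x):
  X=0: P(X=0) = 0.222, P(Y|X=0) = (179/222, 13/111, 17/222) → H(Y|X=0) = 0.89666
  X=1: P(X=1) = 0.778, P(Y|X=1) = (117/778, 64/389, 533/778) → H(Y|X=1) = 1.21321
H(Y|X) = 0.222·0.89666 + 0.778·1.21321 = 1.1429 bits

H(X,Y) = -Σ_{x,y} P(x,y) log₂ P(x,y). Per-cell terms -P(x,y)·log₂P(x,y):
  X=0: 0.44427, 0.13690, 0.09993
  X=1: 0.36216, 0.37962, 0.48385
Sum of the 6 terms: H(X,Y) = 1.9067 bits

Chain rule check:
  H(X) + H(Y|X) = 0.7638 + 1.1429 = 1.9067 bits
  H(X,Y) = 1.9067 bits
✓ Chain rule verified.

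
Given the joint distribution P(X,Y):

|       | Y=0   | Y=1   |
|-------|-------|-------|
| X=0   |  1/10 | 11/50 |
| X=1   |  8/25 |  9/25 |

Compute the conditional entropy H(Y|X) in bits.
0.9650 bits

H(Y|X) = H(X,Y) - H(X)

H(X,Y) = -Σ_{x,y} P(x,y) log₂ P(x,y). Per-cell terms -P(x,y)·log₂P(x,y):
  X=0: 0.33219, 0.48057
  X=1: 0.52603, 0.53062
Sum of the 4 terms: H(X,Y) = 1.8694 bits

Marginal of X (row sums):
  P(X=0) = 1/10 + 11/50 = 8/25
  P(X=1) = 8/25 + 9/25 = 17/25
H(X) = -[(8/25)·log₂(8/25) + (17/25)·log₂(17/25)]
  = 0.52603 + 0.37835 = 0.9044 bits

H(Y|X) = H(X,Y) - H(X) = 1.8694 - 0.9044 = 0.9650 bits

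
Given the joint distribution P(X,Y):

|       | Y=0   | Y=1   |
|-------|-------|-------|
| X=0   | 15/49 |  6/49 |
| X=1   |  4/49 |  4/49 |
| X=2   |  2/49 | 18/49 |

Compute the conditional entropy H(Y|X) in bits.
0.7246 bits

H(Y|X) = H(X,Y) - H(X)

H(X,Y) = -Σ_{x,y} P(x,y) log₂ P(x,y). Per-cell terms -P(x,y)·log₂P(x,y):
  X=0: 0.522802, 0.370989
  X=1: 0.295078, 0.295078
  X=2: 0.188356, 0.530737
Sum of the 6 terms: H(X,Y) = 2.20304 bits

Marginal of X (row sums):
  P(X=0) = 15/49 + 6/49 = 3/7
  P(X=1) = 4/49 + 4/49 = 8/49
  P(X=2) = 2/49 + 18/49 = 20/49
H(X) = -[(3/7)·log₂(3/7) + (8/49)·log₂(8/49) + (20/49)·log₂(20/49)]
  = 0.523882 + 0.426891 + 0.527666 = 1.47844 bits

H(Y|X) = H(X,Y) - H(X) = 2.20304 - 1.47844 = 0.7246 bits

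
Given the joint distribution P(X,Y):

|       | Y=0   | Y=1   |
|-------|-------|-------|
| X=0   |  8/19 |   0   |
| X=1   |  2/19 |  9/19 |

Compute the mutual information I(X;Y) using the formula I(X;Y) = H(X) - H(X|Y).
0.6020 bits

I(X;Y) = H(X) - H(X|Y)

Marginal of X (row sums):
  P(X=0) = 8/19 + 0 = 8/19
  P(X=1) = 2/19 + 9/19 = 11/19
H(X) = -[(8/19)·log₂(8/19) + (11/19)·log₂(11/19)]
  = 0.52544 + 0.45650 = 0.98194 bits

Marginal of Y (column sums):
  P(Y=0) = 8/19 + 2/19 = 10/19
  P(Y=1) = 0 + 9/19 = 9/19
H(X|Y) = Σ_y P(y)·H(X|Y=y):
  Y=0: P(Y=0) = 10/19, P(X|Y=0) = (4/5, 1/5) → H(X|Y=0) = 0.72193
  Y=1: P(Y=1) = 9/19, P(X|Y=1) = (0, 1) → H(X|Y=1) = 0.00000
H(X|Y) = (10/19)·0.72193 + (9/19)·0.00000 = 0.37996 bits

I(X;Y) = H(X) - H(X|Y) = 0.98194 - 0.37996 = 0.6020 bits

Cross-check via I(X;Y) = H(X) + H(Y) - H(X,Y): computing H(Y) from the column sums and H(X,Y) from the 4 cells in the same way gives H(Y) = 0.99800 bits and H(X,Y) = 1.37796 bits, so
I(X;Y) = 0.98194 + 0.99800 - 1.37796 = 0.6020 bits ✓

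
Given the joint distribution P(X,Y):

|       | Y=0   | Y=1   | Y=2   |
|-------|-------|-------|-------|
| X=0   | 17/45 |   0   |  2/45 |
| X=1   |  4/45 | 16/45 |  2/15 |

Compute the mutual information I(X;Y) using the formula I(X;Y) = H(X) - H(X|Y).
0.5104 bits

I(X;Y) = H(X) - H(X|Y)

Marginal of X (row sums):
  P(X=0) = 17/45 + 0 + 2/45 = 19/45
  P(X=1) = 4/45 + 16/45 + 2/15 = 26/45
H(X) = -[(19/45)·log₂(19/45) + (26/45)·log₂(26/45)]
  = 0.525213 + 0.457261 = 0.982474 bits

Marginal of Y (column sums):
  P(Y=0) = 17/45 + 4/45 = 7/15
  P(Y=1) = 0 + 16/45 = 16/45
  P(Y=2) = 2/45 + 2/15 = 8/45
H(X|Y) = Σ_y P(y)·H(X|Y=y):
  Y=0: P(Y=0) = 7/15, P(X|Y=0) = (17/21, 4/21) → H(X|Y=0) = 0.702467
  Y=1: P(Y=1) = 16/45, P(X|Y=1) = (0, 1) → H(X|Y=1) = 0.000000
  Y=2: P(Y=2) = 8/45, P(X|Y=2) = (1/4, 3/4) → H(X|Y=2) = 0.811278
H(X|Y) = (7/15)·0.702467 + (16/45)·0.000000 + (8/45)·0.811278 = 0.472045 bits

I(X;Y) = H(X) - H(X|Y) = 0.982474 - 0.472045 = 0.5104 bits

Cross-check via I(X;Y) = H(X) + H(Y) - H(X,Y): computing H(Y) from the column sums and H(X,Y) from the 6 cells in the same way gives H(Y) = 1.486549 bits and H(X,Y) = 1.958594 bits, so
I(X;Y) = 0.982474 + 1.486549 - 1.958594 = 0.5104 bits ✓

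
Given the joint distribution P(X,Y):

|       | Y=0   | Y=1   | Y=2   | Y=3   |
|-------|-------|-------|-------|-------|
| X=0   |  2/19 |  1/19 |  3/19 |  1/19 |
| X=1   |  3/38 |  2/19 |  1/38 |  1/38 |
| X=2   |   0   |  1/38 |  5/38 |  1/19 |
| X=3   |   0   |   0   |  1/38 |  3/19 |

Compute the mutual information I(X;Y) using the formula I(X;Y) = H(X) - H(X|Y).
0.4700 bits

I(X;Y) = H(X) - H(X|Y)

Marginal of X (row sums):
  P(X=0) = 2/19 + 1/19 + 3/19 + 1/19 = 7/19
  P(X=1) = 3/38 + 2/19 + 1/38 + 1/38 = 9/38
  P(X=2) = 0 + 1/38 + 5/38 + 1/19 = 4/19
  P(X=3) = 0 + 0 + 1/38 + 3/19 = 7/38
H(X) = -[(7/19)·log₂(7/19) + (9/38)·log₂(9/38) + (4/19)·log₂(4/19) + (7/38)·log₂(7/38)]
  = 0.5307 + 0.4922 + 0.4732 + 0.4496 = 1.9457 bits

Marginal of Y (column sums):
  P(Y=0) = 2/19 + 3/38 + 0 + 0 = 7/38
  P(Y=1) = 1/19 + 2/19 + 1/38 + 0 = 7/38
  P(Y=2) = 3/19 + 1/38 + 5/38 + 1/38 = 13/38
  P(Y=3) = 1/19 + 1/38 + 1/19 + 3/19 = 11/38
H(X|Y) = Σ_y P(y)·H(X|Y=y):
  Y=0: P(Y=0) = 7/38, P(X|Y=0) = (4/7, 3/7, 0, 0) → H(X|Y=0) = 0.9852
  Y=1: P(Y=1) = 7/38, P(X|Y=1) = (2/7, 4/7, 1/7, 0) → H(X|Y=1) = 1.3788
  Y=2: P(Y=2) = 13/38, P(X|Y=2) = (6/13, 1/13, 5/13, 1/13) → H(X|Y=2) = 1.6143
  Y=3: P(Y=3) = 11/38, P(X|Y=3) = (2/11, 1/11, 2/11, 6/11) → H(X|Y=3) = 1.6858
H(X|Y) = (7/38)·0.9852 + (7/38)·1.3788 + (13/38)·1.6143 + (11/38)·1.6858 = 1.4757 bits

I(X;Y) = H(X) - H(X|Y) = 1.9457 - 1.4757 = 0.4700 bits

Cross-check via I(X;Y) = H(X) + H(Y) - H(X,Y): computing H(Y) from the column sums and H(X,Y) from the 16 cells in the same way gives H(Y) = 1.9463 bits and H(X,Y) = 3.4220 bits, so
I(X;Y) = 1.9457 + 1.9463 - 3.4220 = 0.4700 bits ✓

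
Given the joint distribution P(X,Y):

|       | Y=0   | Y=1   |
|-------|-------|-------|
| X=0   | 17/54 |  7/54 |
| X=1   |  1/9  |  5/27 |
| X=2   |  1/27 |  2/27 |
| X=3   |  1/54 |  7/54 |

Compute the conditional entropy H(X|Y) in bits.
1.6537 bits

H(X|Y) = H(X,Y) - H(Y)

H(X,Y) = -Σ_{x,y} P(x,y) log₂ P(x,y). Per-cell terms -P(x,y)·log₂P(x,y):
  X=0: 0.52493, 0.38209
  X=1: 0.35221, 0.45055
  X=2: 0.17611, 0.27814
  X=3: 0.10657, 0.38209
Sum of the 8 terms: H(X,Y) = 2.6527 bits

Marginal of Y (column sums):
  P(Y=0) = 17/54 + 1/9 + 1/27 + 1/54 = 13/27
  P(Y=1) = 7/54 + 5/27 + 2/27 + 7/54 = 14/27
H(Y) = -[(13/27)·log₂(13/27) + (14/27)·log₂(14/27)]
  = 0.50770 + 0.49131 = 0.9990 bits

H(X|Y) = H(X,Y) - H(Y) = 2.6527 - 0.9990 = 1.6537 bits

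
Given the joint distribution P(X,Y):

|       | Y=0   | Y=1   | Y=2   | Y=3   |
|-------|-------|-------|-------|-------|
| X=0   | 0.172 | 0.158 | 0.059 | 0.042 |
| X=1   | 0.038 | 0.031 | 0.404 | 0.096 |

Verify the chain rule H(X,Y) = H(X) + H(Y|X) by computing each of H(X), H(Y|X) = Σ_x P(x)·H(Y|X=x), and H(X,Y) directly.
H(X) = 0.9862 bits, H(Y|X) = 1.4916 bits, H(X,Y) = 2.4778 bits

Marginal of X (row sums):
  P(X=0) = 0.172 + 0.158 + 0.059 + 0.042 = 0.431
  P(X=1) = 0.038 + 0.031 + 0.404 + 0.096 = 0.569
H(X) = -[0.431·log₂(0.431) + 0.569·log₂(0.569)]
  = 0.523338 + 0.462881 = 0.9862 bits

H(Y|X) = Σ_x P(x)·H(Y|X=x):
  X=0: P(X=0) = 0.431, P(Y|X=0) = (172/431, 158/431, 59/431, 42/431) → H(Y|X=0) = 1.779692
  X=1: P(X=1) = 0.569, P(Y|X=1) = (38/569, 31/569, 404/569, 96/569) → H(Y|X=1) = 1.273418
H(Y|X) = 0.431·1.779692 + 0.569·1.273418 = 1.4916 bits

H(X,Y) = -Σ_{x,y} P(x,y) log₂ P(x,y). Per-cell terms -P(x,y)·log₂P(x,y):
  X=0: 0.436797, 0.420597, 0.240905, 0.192086
  X=1: 0.179279, 0.155359, 0.528259, 0.324559
Sum of the 8 terms: H(X,Y) = 2.4778 bits

Chain rule check:
  H(X) + H(Y|X) = 0.9862 + 1.4916 = 2.4778 bits
  H(X,Y) = 2.4778 bits
✓ Chain rule verified.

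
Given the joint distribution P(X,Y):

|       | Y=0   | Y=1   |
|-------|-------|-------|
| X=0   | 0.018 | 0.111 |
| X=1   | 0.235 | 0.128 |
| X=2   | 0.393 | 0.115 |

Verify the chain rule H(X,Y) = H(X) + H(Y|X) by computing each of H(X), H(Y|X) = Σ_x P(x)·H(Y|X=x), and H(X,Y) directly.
H(X) = 1.4082 bits, H(Y|X) = 0.8071 bits, H(X,Y) = 2.2153 bits

Marginal of X (row sums):
  P(X=0) = 0.018 + 0.111 = 0.129
  P(X=1) = 0.235 + 0.128 = 0.363
  P(X=2) = 0.393 + 0.115 = 0.508
H(X) = -[0.129·log₂(0.129) + 0.363·log₂(0.363) + 0.508·log₂(0.508)]
  = 0.38114 + 0.53069 + 0.49637 = 1.4082 bits

H(Y|X) = Σ_x P(x)·H(Y|X=x):
  X=0: P(X=0) = 0.129, P(Y|X=0) = (6/43, 37/43) → H(Y|X=0) = 0.58302
  X=1: P(X=1) = 0.363, P(Y|X=1) = (235/363, 128/363) → H(Y|X=1) = 0.93638
  X=2: P(X=2) = 0.508, P(Y|X=2) = (393/508, 115/508) → H(Y|X=2) = 0.77164
H(Y|X) = 0.129·0.58302 + 0.363·0.93638 + 0.508·0.77164 = 0.8071 bits

H(X,Y) = -Σ_{x,y} P(x,y) log₂ P(x,y). Per-cell terms -P(x,y)·log₂P(x,y):
  X=0: 0.10433, 0.35202
  X=1: 0.49098, 0.37962
  X=2: 0.52953, 0.35883
Sum of the 6 terms: H(X,Y) = 2.2153 bits

Chain rule check:
  H(X) + H(Y|X) = 1.4082 + 0.8071 = 2.2153 bits
  H(X,Y) = 2.2153 bits
✓ Chain rule verified.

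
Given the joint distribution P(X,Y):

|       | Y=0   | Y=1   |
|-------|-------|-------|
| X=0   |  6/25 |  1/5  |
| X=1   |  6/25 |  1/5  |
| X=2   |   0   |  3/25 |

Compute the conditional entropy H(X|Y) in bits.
1.2853 bits

H(X|Y) = H(X,Y) - H(Y)

H(X,Y) = -Σ_{x,y} P(x,y) log₂ P(x,y). Per-cell terms -P(x,y)·log₂P(x,y):
  X=0: 0.49413, 0.46439
  X=1: 0.49413, 0.46439
  X=2: 0.00000, 0.36707
  (cells with P = 0 contribute 0)
Sum of the 6 terms: H(X,Y) = 2.28411 bits

Marginal of Y (column sums):
  P(Y=0) = 6/25 + 6/25 + 0 = 12/25
  P(Y=1) = 1/5 + 1/5 + 3/25 = 13/25
H(Y) = -[(12/25)·log₂(12/25) + (13/25)·log₂(13/25)]
  = 0.50827 + 0.49058 = 0.99885 bits

H(X|Y) = H(X,Y) - H(Y) = 2.28411 - 0.99885 = 1.2853 bits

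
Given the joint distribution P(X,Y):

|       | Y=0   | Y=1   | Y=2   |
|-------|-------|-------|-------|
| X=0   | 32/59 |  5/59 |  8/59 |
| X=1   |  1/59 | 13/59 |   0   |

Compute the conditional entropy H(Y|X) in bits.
0.9614 bits

H(Y|X) = H(X,Y) - H(X)

H(X,Y) = -Σ_{x,y} P(x,y) log₂ P(x,y). Per-cell terms -P(x,y)·log₂P(x,y):
  X=0: 0.4787, 0.3018, 0.3909
  X=1: 0.0997, 0.4808, 0.0000
  (cells with P = 0 contribute 0)
Sum of the 6 terms: H(X,Y) = 1.7519 bits

Marginal of X (row sums):
  P(X=0) = 32/59 + 5/59 + 8/59 = 45/59
  P(X=1) = 1/59 + 13/59 + 0 = 14/59
H(X) = -[(45/59)·log₂(45/59) + (14/59)·log₂(14/59)]
  = 0.2981 + 0.4924 = 0.7905 bits

H(Y|X) = H(X,Y) - H(X) = 1.7519 - 0.7905 = 0.9614 bits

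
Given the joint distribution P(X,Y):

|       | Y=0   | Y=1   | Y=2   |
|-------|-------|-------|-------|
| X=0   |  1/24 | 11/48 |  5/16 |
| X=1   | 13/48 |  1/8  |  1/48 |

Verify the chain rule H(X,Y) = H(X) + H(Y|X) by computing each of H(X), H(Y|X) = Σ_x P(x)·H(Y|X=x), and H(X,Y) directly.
H(X) = 0.9799 bits, H(Y|X) = 1.2244 bits, H(X,Y) = 2.2043 bits

Marginal of X (row sums):
  P(X=0) = 1/24 + 11/48 + 5/16 = 7/12
  P(X=1) = 13/48 + 1/8 + 1/48 = 5/12
H(X) = -[(7/12)·log₂(7/12) + (5/12)·log₂(5/12)]
  = 0.4536 + 0.5263 = 0.9799 bits

H(Y|X) = Σ_x P(x)·H(Y|X=x):
  X=0: P(X=0) = 7/12, P(Y|X=0) = (1/14, 11/28, 15/28) → H(Y|X=0) = 1.2839
  X=1: P(X=1) = 5/12, P(Y|X=1) = (13/20, 3/10, 1/20) → H(Y|X=1) = 1.1412
H(Y|X) = (7/12)·1.2839 + (5/12)·1.1412 = 1.2244 bits

H(X,Y) = -Σ_{x,y} P(x,y) log₂ P(x,y). Per-cell terms -P(x,y)·log₂P(x,y):
  X=0: 0.1910, 0.4871, 0.5244
  X=1: 0.5104, 0.3750, 0.1164
Sum of the 6 terms: H(X,Y) = 2.2043 bits

Chain rule check:
  H(X) + H(Y|X) = 0.9799 + 1.2244 = 2.2043 bits
  H(X,Y) = 2.2043 bits
✓ Chain rule verified.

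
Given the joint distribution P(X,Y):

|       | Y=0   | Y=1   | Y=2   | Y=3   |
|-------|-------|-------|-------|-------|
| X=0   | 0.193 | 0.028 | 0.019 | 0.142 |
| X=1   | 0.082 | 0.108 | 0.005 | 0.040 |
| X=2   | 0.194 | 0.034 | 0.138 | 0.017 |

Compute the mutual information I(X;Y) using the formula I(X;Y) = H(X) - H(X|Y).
0.2907 bits

I(X;Y) = H(X) - H(X|Y)

Marginal of X (row sums):
  P(X=0) = 0.193 + 0.028 + 0.019 + 0.142 = 0.382
  P(X=1) = 0.082 + 0.108 + 0.005 + 0.040 = 0.235
  P(X=2) = 0.194 + 0.034 + 0.138 + 0.017 = 0.383
H(X) = -[0.382·log₂(0.382) + 0.235·log₂(0.235) + 0.383·log₂(0.383)]
  = 0.53035 + 0.49098 + 0.53030 = 1.5516 bits

Marginal of Y (column sums):
  P(Y=0) = 0.193 + 0.082 + 0.194 = 0.469
  P(Y=1) = 0.028 + 0.108 + 0.034 = 0.170
  P(Y=2) = 0.019 + 0.005 + 0.138 = 0.162
  P(Y=3) = 0.142 + 0.040 + 0.017 = 0.199
H(X|Y) = Σ_y P(y)·H(X|Y=y):
  Y=0: P(Y=0) = 0.469, P(X|Y=0) = (193/469, 82/469, 194/469) → H(X|Y=0) = 1.49381
  Y=1: P(Y=1) = 0.170, P(X|Y=1) = (14/85, 54/85, 1/5) → H(X|Y=1) = 1.30876
  Y=2: P(Y=2) = 0.162, P(X|Y=2) = (19/162, 5/162, 23/27) → H(X|Y=2) = 0.71456
  Y=3: P(Y=3) = 0.199, P(X|Y=3) = (142/199, 40/199, 17/199) → H(X|Y=3) = 1.11588
H(X|Y) = 0.469·1.49381 + 0.170·1.30876 + 0.162·0.71456 + 0.199·1.11588 = 1.2609 bits

I(X;Y) = H(X) - H(X|Y) = 1.5516 - 1.2609 = 0.2907 bits

Cross-check via I(X;Y) = H(X) + H(Y) - H(X,Y): computing H(Y) from the column sums and H(X,Y) from the 12 cells in the same way gives H(Y) = 1.8358 bits and H(X,Y) = 3.0967 bits, so
I(X;Y) = 1.5516 + 1.8358 - 3.0967 = 0.2907 bits ✓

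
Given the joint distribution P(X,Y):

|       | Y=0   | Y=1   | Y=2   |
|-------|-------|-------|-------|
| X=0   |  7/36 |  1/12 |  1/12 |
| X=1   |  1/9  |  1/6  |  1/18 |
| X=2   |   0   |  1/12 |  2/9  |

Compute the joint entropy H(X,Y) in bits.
2.8525 bits

H(X,Y) = -Σ_{x,y} P(x,y) log₂ P(x,y). Per-cell terms -P(x,y)·log₂P(x,y):
  X=0: 0.459389, 0.298747, 0.298747
  X=1: 0.352214, 0.430827, 0.231663
  X=2: 0.000000, 0.298747, 0.482206
  (cells with P = 0 contribute 0)
Sum of the 9 terms: H(X,Y) = 2.8525 bits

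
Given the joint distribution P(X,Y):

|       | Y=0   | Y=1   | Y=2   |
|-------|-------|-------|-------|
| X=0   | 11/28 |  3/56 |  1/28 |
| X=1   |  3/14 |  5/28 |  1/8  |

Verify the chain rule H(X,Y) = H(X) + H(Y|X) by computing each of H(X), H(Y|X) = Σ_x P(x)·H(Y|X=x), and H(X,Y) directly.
H(X) = 0.9991 bits, H(Y|X) = 1.2234 bits, H(X,Y) = 2.2225 bits

Marginal of X (row sums):
  P(X=0) = 11/28 + 3/56 + 1/28 = 27/56
  P(X=1) = 3/14 + 5/28 + 1/8 = 29/56
H(X) = -[(27/56)·log₂(27/56) + (29/56)·log₂(29/56)]
  = 0.50744 + 0.49164 = 0.9991 bits

H(Y|X) = Σ_x P(x)·H(Y|X=x):
  X=0: P(X=0) = 27/56, P(Y|X=0) = (22/27, 1/9, 2/27) → H(Y|X=0) = 0.87110
  X=1: P(X=1) = 29/56, P(Y|X=1) = (12/29, 10/29, 7/29) → H(Y|X=1) = 1.55142
H(Y|X) = (27/56)·0.87110 + (29/56)·1.55142 = 1.2234 bits

H(X,Y) = -Σ_{x,y} P(x,y) log₂ P(x,y). Per-cell terms -P(x,y)·log₂P(x,y):
  X=0: 0.52954, 0.22620, 0.17169
  X=1: 0.47623, 0.44383, 0.37500
Sum of the 6 terms: H(X,Y) = 2.2225 bits

Chain rule check:
  H(X) + H(Y|X) = 0.9991 + 1.2234 = 2.2225 bits
  H(X,Y) = 2.2225 bits
✓ Chain rule verified.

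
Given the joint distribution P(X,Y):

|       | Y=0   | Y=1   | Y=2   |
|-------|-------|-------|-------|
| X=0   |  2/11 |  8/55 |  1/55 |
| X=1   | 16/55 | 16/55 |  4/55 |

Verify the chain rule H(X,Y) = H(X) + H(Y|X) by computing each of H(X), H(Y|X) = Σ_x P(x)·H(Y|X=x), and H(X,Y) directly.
H(X) = 0.9299 bits, H(Y|X) = 1.3383 bits, H(X,Y) = 2.2683 bits

Marginal of X (row sums):
  P(X=0) = 2/11 + 8/55 + 1/55 = 19/55
  P(X=1) = 16/55 + 16/55 + 4/55 = 36/55
H(X) = -[(19/55)·log₂(19/55) + (36/55)·log₂(36/55)]
  = 0.5297 + 0.4002 = 0.9299 bits

H(Y|X) = Σ_x P(x)·H(Y|X=x):
  X=0: P(X=0) = 19/55, P(Y|X=0) = (10/19, 8/19, 1/19) → H(Y|X=0) = 1.2364
  X=1: P(X=1) = 36/55, P(Y|X=1) = (4/9, 4/9, 1/9) → H(Y|X=1) = 1.3921
H(Y|X) = (19/55)·1.2364 + (36/55)·1.3921 = 1.3383 bits

H(X,Y) = -Σ_{x,y} P(x,y) log₂ P(x,y). Per-cell terms -P(x,y)·log₂P(x,y):
  X=0: 0.4472, 0.4046, 0.1051
  X=1: 0.5182, 0.5182, 0.2750
Sum of the 6 terms: H(X,Y) = 2.2683 bits

Chain rule check:
  H(X) + H(Y|X) = 0.9299 + 1.3383 = 2.2682 bits
  H(X,Y) = 2.2683 bits
✓ Chain rule verified (Δ = 0.0001 is 4-dp rounding noise: each of the three values was rounded independently).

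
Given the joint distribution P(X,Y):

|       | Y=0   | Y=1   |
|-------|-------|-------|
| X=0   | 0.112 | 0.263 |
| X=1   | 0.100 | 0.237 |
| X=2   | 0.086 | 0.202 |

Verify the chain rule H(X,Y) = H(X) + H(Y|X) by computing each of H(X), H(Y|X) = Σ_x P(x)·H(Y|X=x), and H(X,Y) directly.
H(X) = 1.5767 bits, H(Y|X) = 0.8788 bits, H(X,Y) = 2.4555 bits

Marginal of X (row sums):
  P(X=0) = 0.112 + 0.263 = 0.375
  P(X=1) = 0.100 + 0.237 = 0.337
  P(X=2) = 0.086 + 0.202 = 0.288
H(X) = -[0.375·log₂(0.375) + 0.337·log₂(0.337) + 0.288·log₂(0.288)]
  = 0.53064 + 0.52881 + 0.51721 = 1.5767 bits

H(Y|X) = Σ_x P(x)·H(Y|X=x):
  X=0: P(X=0) = 0.375, P(Y|X=0) = (112/375, 263/375) → H(Y|X=0) = 0.87965
  X=1: P(X=1) = 0.337, P(Y|X=1) = (100/337, 237/337) → H(Y|X=1) = 0.87726
  X=2: P(X=2) = 0.288, P(Y|X=2) = (43/144, 101/144) → H(Y|X=2) = 0.87959
H(Y|X) = 0.375·0.87965 + 0.337·0.87726 + 0.288·0.87959 = 0.8788 bits

H(X,Y) = -Σ_{x,y} P(x,y) log₂ P(x,y). Per-cell terms -P(x,y)·log₂P(x,y):
  X=0: 0.35374, 0.50677
  X=1: 0.33219, 0.49226
  X=2: 0.30440, 0.46613
Sum of the 6 terms: H(X,Y) = 2.4555 bits

Chain rule check:
  H(X) + H(Y|X) = 1.5767 + 0.8788 = 2.4555 bits
  H(X,Y) = 2.4555 bits
✓ Chain rule verified.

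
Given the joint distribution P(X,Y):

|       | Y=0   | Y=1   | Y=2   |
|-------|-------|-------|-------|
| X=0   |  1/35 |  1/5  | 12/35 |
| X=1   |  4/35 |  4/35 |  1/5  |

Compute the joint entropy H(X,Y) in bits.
2.3201 bits

H(X,Y) = -Σ_{x,y} P(x,y) log₂ P(x,y). Per-cell terms -P(x,y)·log₂P(x,y):
  X=0: 0.1466, 0.4644, 0.5295
  X=1: 0.3576, 0.3576, 0.4644
Sum of the 6 terms: H(X,Y) = 2.3201 bits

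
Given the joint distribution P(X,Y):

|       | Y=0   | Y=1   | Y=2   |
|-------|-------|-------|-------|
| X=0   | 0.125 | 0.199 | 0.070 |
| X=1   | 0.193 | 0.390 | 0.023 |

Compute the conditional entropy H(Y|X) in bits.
1.2527 bits

H(Y|X) = H(X,Y) - H(X)

H(X,Y) = -Σ_{x,y} P(x,y) log₂ P(x,y). Per-cell terms -P(x,y)·log₂P(x,y):
  X=0: 0.3750000, 0.4635028, 0.2685551
  X=1: 0.4580522, 0.5297970, 0.1251711
Sum of the 6 terms: H(X,Y) = 2.220078 bits

Marginal of X (row sums):
  P(X=0) = 0.125 + 0.199 + 0.070 = 0.394
  P(X=1) = 0.193 + 0.390 + 0.023 = 0.606
H(X) = -[0.394·log₂(0.394) + 0.606·log₂(0.606)]
  = 0.5294306 + 0.4379018 = 0.967332 bits

H(Y|X) = H(X,Y) - H(X) = 2.220078 - 0.967332 = 1.2527 bits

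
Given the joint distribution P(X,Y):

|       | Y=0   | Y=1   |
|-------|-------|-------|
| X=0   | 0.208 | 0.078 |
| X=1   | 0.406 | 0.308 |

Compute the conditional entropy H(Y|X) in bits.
0.9460 bits

H(Y|X) = H(X,Y) - H(X)

H(X,Y) = -Σ_{x,y} P(x,y) log₂ P(x,y). Per-cell terms -P(x,y)·log₂P(x,y):
  X=0: 0.47119, 0.28707
  X=1: 0.52798, 0.52329
Sum of the 4 terms: H(X,Y) = 1.8095 bits

Marginal of X (row sums):
  P(X=0) = 0.208 + 0.078 = 0.286
  P(X=1) = 0.406 + 0.308 = 0.714
H(X) = -[0.286·log₂(0.286) + 0.714·log₂(0.714)]
  = 0.51649 + 0.34701 = 0.8635 bits

H(Y|X) = H(X,Y) - H(X) = 1.8095 - 0.8635 = 0.9460 bits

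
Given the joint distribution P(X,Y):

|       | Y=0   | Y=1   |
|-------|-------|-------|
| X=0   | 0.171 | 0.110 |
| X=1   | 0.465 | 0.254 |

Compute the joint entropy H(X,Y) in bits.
1.8019 bits

H(X,Y) = -Σ_{x,y} P(x,y) log₂ P(x,y). Per-cell terms -P(x,y)·log₂P(x,y):
  X=0: 0.4357, 0.3503
  X=1: 0.5137, 0.5022
Sum of the 4 terms: H(X,Y) = 1.8019 bits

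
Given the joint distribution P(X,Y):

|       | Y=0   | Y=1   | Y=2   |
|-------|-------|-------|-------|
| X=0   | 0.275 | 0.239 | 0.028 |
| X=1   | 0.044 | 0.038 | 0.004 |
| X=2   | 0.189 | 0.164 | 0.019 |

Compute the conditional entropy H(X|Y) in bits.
1.3140 bits

H(X|Y) = H(X,Y) - H(Y)

H(X,Y) = -Σ_{x,y} P(x,y) log₂ P(x,y). Per-cell terms -P(x,y)·log₂P(x,y):
  X=0: 0.51219, 0.49352, 0.14444
  X=1: 0.19828, 0.17928, 0.03186
  X=2: 0.45427, 0.42775, 0.10864
Sum of the 9 terms: H(X,Y) = 2.5502 bits

Marginal of Y (column sums):
  P(Y=0) = 0.275 + 0.044 + 0.189 = 0.508
  P(Y=1) = 0.239 + 0.038 + 0.164 = 0.441
  P(Y=2) = 0.028 + 0.004 + 0.019 = 0.051
H(Y) = -[0.508·log₂(0.508) + 0.441·log₂(0.441) + 0.051·log₂(0.051)]
  = 0.49637 + 0.52089 + 0.21896 = 1.2362 bits

H(X|Y) = H(X,Y) - H(Y) = 2.5502 - 1.2362 = 1.3140 bits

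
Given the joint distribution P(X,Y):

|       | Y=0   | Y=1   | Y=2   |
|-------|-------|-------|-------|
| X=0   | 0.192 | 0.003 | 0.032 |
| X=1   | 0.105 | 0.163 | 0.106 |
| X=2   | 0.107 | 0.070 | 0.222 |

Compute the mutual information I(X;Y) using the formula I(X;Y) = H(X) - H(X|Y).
0.2477 bits

I(X;Y) = H(X) - H(X|Y)

Marginal of X (row sums):
  P(X=0) = 0.192 + 0.003 + 0.032 = 0.227
  P(X=1) = 0.105 + 0.163 + 0.106 = 0.374
  P(X=2) = 0.107 + 0.070 + 0.222 = 0.399
H(X) = -[0.227·log₂(0.227) + 0.374·log₂(0.374) + 0.399·log₂(0.399)]
  = 0.4856 + 0.5307 + 0.5289 = 1.5452 bits

Marginal of Y (column sums):
  P(Y=0) = 0.192 + 0.105 + 0.107 = 0.404
  P(Y=1) = 0.003 + 0.163 + 0.070 = 0.236
  P(Y=2) = 0.032 + 0.106 + 0.222 = 0.360
H(X|Y) = Σ_y P(y)·H(X|Y=y):
  Y=0: P(Y=0) = 0.404, P(X|Y=0) = (48/101, 105/404, 107/404) → H(X|Y=0) = 1.5230
  Y=1: P(Y=1) = 0.236, P(X|Y=1) = (3/236, 163/236, 35/118) → H(X|Y=1) = 0.9689
  Y=2: P(Y=2) = 0.360, P(X|Y=2) = (4/45, 53/180, 37/60) → H(X|Y=2) = 1.2599
H(X|Y) = 0.404·1.5230 + 0.236·0.9689 + 0.360·1.2599 = 1.2975 bits

I(X;Y) = H(X) - H(X|Y) = 1.5452 - 1.2975 = 0.2477 bits

Cross-check via I(X;Y) = H(X) + H(Y) - H(X,Y): computing H(Y) from the column sums and H(X,Y) from the 9 cells in the same way gives H(Y) = 1.5505 bits and H(X,Y) = 2.8480 bits, so
I(X;Y) = 1.5452 + 1.5505 - 2.8480 = 0.2477 bits ✓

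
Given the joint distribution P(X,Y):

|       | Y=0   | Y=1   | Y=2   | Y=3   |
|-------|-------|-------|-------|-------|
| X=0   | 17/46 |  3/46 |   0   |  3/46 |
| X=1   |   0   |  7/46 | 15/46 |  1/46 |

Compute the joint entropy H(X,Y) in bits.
2.1051 bits

H(X,Y) = -Σ_{x,y} P(x,y) log₂ P(x,y). Per-cell terms -P(x,y)·log₂P(x,y):
  X=0: 0.5307, 0.2569, 0.0000, 0.2569
  X=1: 0.0000, 0.4133, 0.5272, 0.1201
  (cells with P = 0 contribute 0)
Sum of the 8 terms: H(X,Y) = 2.1051 bits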